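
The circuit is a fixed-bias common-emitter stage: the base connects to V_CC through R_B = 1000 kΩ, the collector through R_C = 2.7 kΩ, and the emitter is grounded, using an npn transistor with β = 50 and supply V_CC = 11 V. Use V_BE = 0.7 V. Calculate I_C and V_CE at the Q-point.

Base loop: V_CC = I_B·R_B + V_BE, so I_B = (11 − 0.7)/1000 kΩ = 0.0103 mA.
In the active region I_C = β·I_B = 50 × 0.0103 = 0.515 mA.
Collector loop: V_CE = V_CC − I_C·R_C = 11 − 0.515×2.7 = 9.61 V.
Since V_CE = 9.61 V > V_CE(sat) ≈ 0.2 V, the transistor is in the active region as assumed.

I_C ≈ 0.52 mA, V_CE ≈ 9.6 V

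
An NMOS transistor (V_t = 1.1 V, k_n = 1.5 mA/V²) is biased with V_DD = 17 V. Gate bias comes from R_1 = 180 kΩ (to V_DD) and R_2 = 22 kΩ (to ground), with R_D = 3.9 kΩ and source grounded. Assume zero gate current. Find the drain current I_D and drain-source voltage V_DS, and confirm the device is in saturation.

V_G = V_DD·R_2/(R_1+R_2) = 17×22/202 = 1.85 V. With the source grounded, V_GS = V_G = 1.85 V.
Assume saturation: I_D = (k_n/2)(V_GS − V_t)² = (1.5/2)×(1.85 − 1.1)² = 0.75×0.751² = 0.424 mA.
V_DS = V_DD − I_D·R_D = 17 − 0.424×3.9 = 15.3 V.
Saturation requires V_DS ≥ V_GS − V_t = 0.751 V; 15.3 ≥ 0.751 ✓.

I_D ≈ 0.42 mA, V_DS ≈ 15 V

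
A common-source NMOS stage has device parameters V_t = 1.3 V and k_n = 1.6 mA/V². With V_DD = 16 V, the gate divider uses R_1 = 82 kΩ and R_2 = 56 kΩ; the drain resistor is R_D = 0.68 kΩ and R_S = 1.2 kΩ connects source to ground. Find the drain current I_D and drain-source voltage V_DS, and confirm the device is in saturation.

V_G = V_DD·R_2/(R_1+R_2) = 16×56/138 = 6.49 V.
Assume saturation: I_D = (k_n/2)(V_GS − V_t)² with V_GS = V_G − I_D·R_S = 6.49 − 1.2·I_D.
Substituting gives 1.15·I_D² − 11·I_D + 21.6 = 0, with roots I_D = 2.78 or 6.75 mA.
The root I_D = 6.75 mA gives V_GS = -1.6 V ≤ V_t, so take I_D = 2.78 mA.
Then V_GS = 3.16 V and V_DS = V_DD − I_D(R_D+R_S) = 16 − 2.78×1.88 = 10.8 V.
Saturation requires V_DS ≥ V_GS − V_t = 1.86 V; 10.8 ≥ 1.86 ✓.

I_D ≈ 2.8 mA, V_DS ≈ 11 V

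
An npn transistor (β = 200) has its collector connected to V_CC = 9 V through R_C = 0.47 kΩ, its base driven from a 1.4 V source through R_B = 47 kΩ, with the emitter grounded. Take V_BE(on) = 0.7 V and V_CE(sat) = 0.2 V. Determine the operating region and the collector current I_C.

active; I_C ≈ 3 mA

Assume active. Base-emitter loop: I_B = (V_BB − V_BE)/R_B = (1.4 − 0.7)/47 = 0.0149 mA.
I_C = β·I_B = 200×0.0149 = 2.98 mA.
V_CE = V_CC − I_C·R_C = 9 − 2.98×0.47 = 7.6 V > V_CE(sat), so the active-region assumption holds.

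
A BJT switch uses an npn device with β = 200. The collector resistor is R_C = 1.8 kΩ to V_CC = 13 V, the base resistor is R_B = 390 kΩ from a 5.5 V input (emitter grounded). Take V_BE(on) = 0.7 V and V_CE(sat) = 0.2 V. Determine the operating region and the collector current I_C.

active; I_C ≈ 2.5 mA

Assume active. Base-emitter loop: I_B = (V_BB − V_BE)/R_B = (5.5 − 0.7)/390 = 0.0123 mA.
I_C = β·I_B = 200×0.0123 = 2.46 mA.
V_CE = V_CC − I_C·R_C = 13 − 2.46×1.8 = 8.57 V > V_CE(sat), so the active-region assumption holds.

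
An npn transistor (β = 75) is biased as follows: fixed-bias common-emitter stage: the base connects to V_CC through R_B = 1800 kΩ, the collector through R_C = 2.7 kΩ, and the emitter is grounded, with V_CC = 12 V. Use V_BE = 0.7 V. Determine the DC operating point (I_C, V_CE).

I_C ≈ 0.47 mA, V_CE ≈ 11 V

Base loop: V_CC = I_B·R_B + V_BE, so I_B = (12 − 0.7)/1800 kΩ = 0.00628 mA.
In the active region I_C = β·I_B = 75 × 0.00628 = 0.471 mA.
Collector loop: V_CE = V_CC − I_C·R_C = 12 − 0.471×2.7 = 10.7 V.
Since V_CE = 10.7 V > V_CE(sat) ≈ 0.2 V, the transistor is in the active region as assumed.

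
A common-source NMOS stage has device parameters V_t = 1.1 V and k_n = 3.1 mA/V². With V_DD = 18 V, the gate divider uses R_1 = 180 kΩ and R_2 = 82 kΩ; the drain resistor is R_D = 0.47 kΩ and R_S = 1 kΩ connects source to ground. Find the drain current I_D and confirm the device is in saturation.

I_D ≈ 3.1 mA

V_G = V_DD·R_2/(R_1+R_2) = 18×82/262 = 5.63 V.
Assume saturation: I_D = (k_n/2)(V_GS − V_t)² with V_GS = V_G − I_D·R_S = 5.63 − 1·I_D.
Substituting gives 1.55·I_D² − 15.1·I_D + 31.9 = 0, with roots I_D = 3.12 or 6.6 mA.
The root I_D = 6.6 mA gives V_GS = -0.963 V ≤ V_t, so take I_D = 3.12 mA.
Then V_GS = 2.52 V and V_DS = V_DD − I_D(R_D+R_S) = 18 − 3.12×1.47 = 13.4 V.
Saturation requires V_DS ≥ V_GS − V_t = 1.42 V; 13.4 ≥ 1.42 ✓.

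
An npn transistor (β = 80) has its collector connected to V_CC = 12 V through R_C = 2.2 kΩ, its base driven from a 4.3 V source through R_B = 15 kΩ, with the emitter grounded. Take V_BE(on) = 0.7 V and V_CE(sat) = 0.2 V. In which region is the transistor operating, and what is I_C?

Assume active: I_B = (4.3 − 0.7)/15 = 0.24 mA, giving I_C = β·I_B = 19.2 mA.
But then V_CE = 12 − 19.2×2.2 = -30.2 V < V_CE(sat) = 0.2 V — impossible in the active region.
So the transistor is saturated. With V_CE = 0.2 V, I_C = (V_CC − 0.2)/R_C = 11.8/2.2 = 5.36 mA.
Check: β·I_B = 19.2 mA > I_C = 5.36 mA, confirming saturation.

saturation; I_C ≈ 5.4 mA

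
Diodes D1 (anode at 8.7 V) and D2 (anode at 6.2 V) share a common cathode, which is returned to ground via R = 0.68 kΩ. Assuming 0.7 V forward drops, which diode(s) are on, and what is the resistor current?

Assume both conduct. Then node N would need to be at both 8.7−0.7 = 8 V and 6.2−0.7 = 5.5 V, which is impossible.
Assume only D1 conducts: V_N = 8.7 − 0.7 = 8 V, so I_R = 8/0.68 = 11.8 mA.
Check D2: its anode-to-cathode voltage is 6.2 − 8 = -1.8 V < 0.7 V, so it is off. The assumption is consistent.

Only D1 conducts; I_R ≈ 12 mA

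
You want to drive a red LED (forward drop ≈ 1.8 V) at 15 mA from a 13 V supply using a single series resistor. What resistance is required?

The resistor drops V_S − V_D = 13 − 1.8 = 11.2 V at 15 mA.
R = 11.2 V / 15 mA = 0.747 kΩ.

R ≈ 0.75 kΩ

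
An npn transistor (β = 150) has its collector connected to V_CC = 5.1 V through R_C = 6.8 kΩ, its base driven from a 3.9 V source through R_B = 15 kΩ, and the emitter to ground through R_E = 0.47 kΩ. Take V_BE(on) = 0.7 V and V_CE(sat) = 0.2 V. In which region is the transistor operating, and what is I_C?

saturation; I_C ≈ 0.66 mA

Assume active: I_B = (3.9 − 0.7)/(15 + 151×0.47) = 0.0372 mA, I_C = β·I_B = 5.58 mA.
Then V_CE = 5.1 − 5.58×6.8 − 5.62×0.47 = -35.5 V < 0.2 V — the active assumption fails.
Re-solve with V_CE = 0.2 V. KCL at the emitter: V_E/R_E = (V_BB−0.7−V_E)/R_B + (V_CC−0.2−V_E)/R_C, giving V_E = 0.399 V.
I_C = (V_CC − 0.2 − V_E)/R_C = (4.9 − 0.399)/6.8 = 0.662 mA.
Check: I_B = (3.2 − 0.399)/15 = 0.187 mA, and β·I_B = 28 mA > I_C, confirming saturation.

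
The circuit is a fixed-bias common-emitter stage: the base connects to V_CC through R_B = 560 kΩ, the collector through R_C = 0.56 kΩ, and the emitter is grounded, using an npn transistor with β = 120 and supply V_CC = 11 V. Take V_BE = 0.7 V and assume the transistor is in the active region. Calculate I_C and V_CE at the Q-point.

I_C ≈ 2.2 mA, V_CE ≈ 9.8 V

Base loop: V_CC = I_B·R_B + V_BE, so I_B = (11 − 0.7)/560 kΩ = 0.0184 mA.
In the active region I_C = β·I_B = 120 × 0.0184 = 2.21 mA.
Collector loop: V_CE = V_CC − I_C·R_C = 11 − 2.21×0.56 = 9.76 V.
Since V_CE = 9.76 V > V_CE(sat) ≈ 0.2 V, the transistor is in the active region as assumed.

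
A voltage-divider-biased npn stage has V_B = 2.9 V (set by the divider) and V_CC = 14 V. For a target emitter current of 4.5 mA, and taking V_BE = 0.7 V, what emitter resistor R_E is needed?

R_E ≈ 0.49 kΩ

V_E = V_B − V_BE = 2.9 − 0.7 = 2.2 V.
R_E = V_E / I_E = 2.2 / 4.5 = 0.489 kΩ.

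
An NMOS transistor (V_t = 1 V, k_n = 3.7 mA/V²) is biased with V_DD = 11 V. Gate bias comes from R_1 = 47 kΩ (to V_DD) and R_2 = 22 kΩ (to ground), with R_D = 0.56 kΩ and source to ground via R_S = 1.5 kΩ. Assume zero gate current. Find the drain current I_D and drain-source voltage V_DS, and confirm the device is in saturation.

V_G = V_DD·R_2/(R_1+R_2) = 11×22/69 = 3.51 V.
Assume saturation: I_D = (k_n/2)(V_GS − V_t)² with V_GS = V_G − I_D·R_S = 3.51 − 1.5·I_D.
Substituting gives 4.16·I_D² − 14.9·I_D + 11.6 = 0, with roots I_D = 1.15 or 2.44 mA.
The root I_D = 2.44 mA gives V_GS = -0.148 V ≤ V_t, so take I_D = 1.15 mA.
Then V_GS = 1.79 V and V_DS = V_DD − I_D(R_D+R_S) = 11 − 1.15×2.06 = 8.64 V.
Saturation requires V_DS ≥ V_GS − V_t = 0.787 V; 8.64 ≥ 0.787 ✓.

I_D ≈ 1.1 mA, V_DS ≈ 8.6 V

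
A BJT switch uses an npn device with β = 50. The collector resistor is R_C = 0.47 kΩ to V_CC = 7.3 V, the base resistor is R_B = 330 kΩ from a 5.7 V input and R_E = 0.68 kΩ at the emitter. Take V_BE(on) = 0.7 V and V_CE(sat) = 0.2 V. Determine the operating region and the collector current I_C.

active; I_C ≈ 0.69 mA

Assume active. Base-emitter loop: I_B = (V_BB − V_BE)/(R_B + (β+1)R_E) = (5.7 − 0.7)/(330 + 51×0.68) = 0.0137 mA.
I_C = β·I_B = 50×0.0137 = 0.686 mA.
V_CE = V_CC − I_C·R_C − I_E·R_E = 7.3 − 0.686×0.47 − 0.699×0.68 = 6.5 V > V_CE(sat), so the active-region assumption holds.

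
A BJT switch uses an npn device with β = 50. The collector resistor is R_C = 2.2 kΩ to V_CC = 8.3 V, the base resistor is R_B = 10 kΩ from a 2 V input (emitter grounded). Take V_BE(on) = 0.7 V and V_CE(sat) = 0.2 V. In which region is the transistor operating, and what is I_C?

saturation; I_C ≈ 3.7 mA

Assume active: I_B = (2 − 0.7)/10 = 0.13 mA, giving I_C = β·I_B = 6.5 mA.
But then V_CE = 8.3 − 6.5×2.2 = -6 V < V_CE(sat) = 0.2 V — impossible in the active region.
So the transistor is saturated. With V_CE = 0.2 V, I_C = (V_CC − 0.2)/R_C = 8.1/2.2 = 3.68 mA.
Check: β·I_B = 6.5 mA > I_C = 3.68 mA, confirming saturation.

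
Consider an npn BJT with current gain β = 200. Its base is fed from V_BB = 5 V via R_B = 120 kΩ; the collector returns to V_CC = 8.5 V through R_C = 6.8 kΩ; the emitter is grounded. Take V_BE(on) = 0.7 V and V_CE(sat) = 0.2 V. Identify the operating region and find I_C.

Assume active: I_B = (5 − 0.7)/120 = 0.0358 mA, giving I_C = β·I_B = 7.17 mA.
But then V_CE = 8.5 − 7.17×6.8 = -40.2 V < V_CE(sat) = 0.2 V — impossible in the active region.
So the transistor is saturated. With V_CE = 0.2 V, I_C = (V_CC − 0.2)/R_C = 8.3/6.8 = 1.22 mA.
Check: β·I_B = 7.17 mA > I_C = 1.22 mA, confirming saturation.

saturation; I_C ≈ 1.2 mA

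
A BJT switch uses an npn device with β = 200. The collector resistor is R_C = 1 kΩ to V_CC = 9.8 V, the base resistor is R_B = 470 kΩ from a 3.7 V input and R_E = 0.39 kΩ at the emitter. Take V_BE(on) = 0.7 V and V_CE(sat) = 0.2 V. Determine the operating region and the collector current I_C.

active; I_C ≈ 1.1 mA

Assume active. Base-emitter loop: I_B = (V_BB − V_BE)/(R_B + (β+1)R_E) = (3.7 − 0.7)/(470 + 201×0.39) = 0.00547 mA.
I_C = β·I_B = 200×0.00547 = 1.09 mA.
V_CE = V_CC − I_C·R_C − I_E·R_E = 9.8 − 1.09×1 − 1.1×0.39 = 8.28 V > V_CE(sat), so the active-region assumption holds.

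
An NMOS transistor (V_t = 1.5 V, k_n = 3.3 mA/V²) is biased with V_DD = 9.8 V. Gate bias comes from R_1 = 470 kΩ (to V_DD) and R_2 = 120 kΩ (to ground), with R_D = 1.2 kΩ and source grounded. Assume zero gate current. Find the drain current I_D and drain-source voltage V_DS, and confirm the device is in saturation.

V_G = V_DD·R_2/(R_1+R_2) = 9.8×120/590 = 1.99 V. With the source grounded, V_GS = V_G = 1.99 V.
Assume saturation: I_D = (k_n/2)(V_GS − V_t)² = (3.3/2)×(1.99 − 1.5)² = 1.65×0.493² = 0.401 mA.
V_DS = V_DD − I_D·R_D = 9.8 − 0.401×1.2 = 9.32 V.
Saturation requires V_DS ≥ V_GS − V_t = 0.493 V; 9.32 ≥ 0.493 ✓.

I_D ≈ 0.4 mA, V_DS ≈ 9.3 V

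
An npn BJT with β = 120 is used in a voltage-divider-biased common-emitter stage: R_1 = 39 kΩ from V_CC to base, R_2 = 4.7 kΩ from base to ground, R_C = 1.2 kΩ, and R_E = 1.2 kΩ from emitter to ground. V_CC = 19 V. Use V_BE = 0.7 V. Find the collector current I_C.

Thevenize the base divider: V_Th = V_CC·R_2/(R_1+R_2) = 19×4.7/43.7 = 2.04 V, R_Th = R_1‖R_2 = 4.19 kΩ.
Base-emitter loop: V_Th = I_B·R_Th + V_BE + (β+1)I_B·R_E, so I_B = (2.04 − 0.7) / (4.19 + 121×1.2) = 0.00899 mA.
I_C = β·I_B = 120×0.00899 = 1.08 mA, and I_E = (β+1)I_B = 1.09 mA.
V_CE = V_CC − I_C·R_C − I_E·R_E = 19 − 1.08×1.2 − 1.09×1.2 = 16.4 V.
V_CE = 16.4 V > 0.2 V confirms active-region operation.

I_C ≈ 1.1 mA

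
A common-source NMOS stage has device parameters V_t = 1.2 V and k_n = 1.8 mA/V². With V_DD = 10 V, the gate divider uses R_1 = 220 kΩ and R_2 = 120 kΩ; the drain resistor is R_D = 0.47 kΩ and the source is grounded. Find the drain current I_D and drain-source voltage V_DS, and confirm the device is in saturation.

I_D ≈ 4.9 mA, V_DS ≈ 7.7 V

V_G = V_DD·R_2/(R_1+R_2) = 10×120/340 = 3.53 V. With the source grounded, V_GS = V_G = 3.53 V.
Assume saturation: I_D = (k_n/2)(V_GS − V_t)² = (1.8/2)×(3.53 − 1.2)² = 0.9×2.33² = 4.88 mA.
V_DS = V_DD − I_D·R_D = 10 − 4.88×0.47 = 7.7 V.
Saturation requires V_DS ≥ V_GS − V_t = 2.33 V; 7.7 ≥ 2.33 ✓.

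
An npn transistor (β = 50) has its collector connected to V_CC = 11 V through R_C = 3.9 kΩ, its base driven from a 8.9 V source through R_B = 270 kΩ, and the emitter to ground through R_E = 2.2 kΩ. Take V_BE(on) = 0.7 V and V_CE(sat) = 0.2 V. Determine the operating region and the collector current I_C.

active; I_C ≈ 1.1 mA

Assume active. Base-emitter loop: I_B = (V_BB − V_BE)/(R_B + (β+1)R_E) = (8.9 − 0.7)/(270 + 51×2.2) = 0.0215 mA.
I_C = β·I_B = 50×0.0215 = 1.07 mA.
V_CE = V_CC − I_C·R_C − I_E·R_E = 11 − 1.07×3.9 − 1.09×2.2 = 4.41 V > V_CE(sat), so the active-region assumption holds.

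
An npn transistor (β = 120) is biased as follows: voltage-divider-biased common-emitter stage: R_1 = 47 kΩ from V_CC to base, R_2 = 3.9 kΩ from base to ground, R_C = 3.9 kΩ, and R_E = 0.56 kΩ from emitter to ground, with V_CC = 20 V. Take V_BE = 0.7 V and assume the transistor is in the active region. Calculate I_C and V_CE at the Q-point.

I_C ≈ 1.4 mA, V_CE ≈ 14 V

Thevenize the base divider: V_Th = V_CC·R_2/(R_1+R_2) = 20×3.9/50.9 = 1.53 V, R_Th = R_1‖R_2 = 3.6 kΩ.
Base-emitter loop: V_Th = I_B·R_Th + V_BE + (β+1)I_B·R_E, so I_B = (1.53 − 0.7) / (3.6 + 121×0.56) = 0.0117 mA.
I_C = β·I_B = 120×0.0117 = 1.4 mA, and I_E = (β+1)I_B = 1.41 mA.
V_CE = V_CC − I_C·R_C − I_E·R_E = 20 − 1.4×3.9 − 1.41×0.56 = 13.8 V.
V_CE = 13.8 V > 0.2 V confirms active-region operation.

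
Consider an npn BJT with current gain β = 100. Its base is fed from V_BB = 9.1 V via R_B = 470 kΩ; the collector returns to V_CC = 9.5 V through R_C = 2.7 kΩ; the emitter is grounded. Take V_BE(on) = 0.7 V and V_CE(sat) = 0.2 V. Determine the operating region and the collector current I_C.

Assume active. Base-emitter loop: I_B = (V_BB − V_BE)/R_B = (9.1 − 0.7)/470 = 0.0179 mA.
I_C = β·I_B = 100×0.0179 = 1.79 mA.
V_CE = V_CC − I_C·R_C = 9.5 − 1.79×2.7 = 4.67 V > V_CE(sat), so the active-region assumption holds.

active; I_C ≈ 1.8 mA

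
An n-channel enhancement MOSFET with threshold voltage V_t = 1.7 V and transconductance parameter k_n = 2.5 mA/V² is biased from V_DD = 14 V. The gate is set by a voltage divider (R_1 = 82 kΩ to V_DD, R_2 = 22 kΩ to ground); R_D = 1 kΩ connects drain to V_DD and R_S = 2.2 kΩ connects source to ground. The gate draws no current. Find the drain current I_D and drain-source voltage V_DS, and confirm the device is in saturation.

V_G = V_DD·R_2/(R_1+R_2) = 14×22/104 = 2.96 V.
Assume saturation: I_D = (k_n/2)(V_GS − V_t)² with V_GS = V_G − I_D·R_S = 2.96 − 2.2·I_D.
Substituting gives 6.05·I_D² − 7.94·I_D + 1.99 = 0, with roots I_D = 0.337 or 0.975 mA.
The root I_D = 0.975 mA gives V_GS = 0.817 V ≤ V_t, so take I_D = 0.337 mA.
Then V_GS = 2.22 V and V_DS = V_DD − I_D(R_D+R_S) = 14 − 0.337×3.2 = 12.9 V.
Saturation requires V_DS ≥ V_GS − V_t = 0.519 V; 12.9 ≥ 0.519 ✓.

I_D ≈ 0.34 mA, V_DS ≈ 13 V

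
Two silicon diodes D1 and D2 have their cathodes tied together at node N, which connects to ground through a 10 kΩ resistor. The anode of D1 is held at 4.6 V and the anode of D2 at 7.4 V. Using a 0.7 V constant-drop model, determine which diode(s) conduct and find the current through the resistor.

Assume both conduct. Then node N would need to be at both 4.6−0.7 = 3.9 V and 7.4−0.7 = 6.7 V, which is impossible.
Assume only D2 conducts: V_N = 7.4 − 0.7 = 6.7 V, so I_R = 6.7/10 = 0.67 mA.
Check D1: its anode-to-cathode voltage is 4.6 − 6.7 = -2.1 V < 0.7 V, so it is off. The assumption is consistent.

Only D2 conducts; I_R ≈ 0.67 mA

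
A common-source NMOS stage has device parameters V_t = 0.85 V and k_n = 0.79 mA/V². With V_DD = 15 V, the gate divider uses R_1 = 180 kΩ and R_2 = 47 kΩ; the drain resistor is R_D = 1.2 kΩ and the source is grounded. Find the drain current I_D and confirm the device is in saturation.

I_D ≈ 2 mA

V_G = V_DD·R_2/(R_1+R_2) = 15×47/227 = 3.11 V. With the source grounded, V_GS = V_G = 3.11 V.
Assume saturation: I_D = (k_n/2)(V_GS − V_t)² = (0.79/2)×(3.11 − 0.85)² = 0.395×2.26² = 2.01 mA.
V_DS = V_DD − I_D·R_D = 15 − 2.01×1.2 = 12.6 V.
Saturation requires V_DS ≥ V_GS − V_t = 2.26 V; 12.6 ≥ 2.26 ✓.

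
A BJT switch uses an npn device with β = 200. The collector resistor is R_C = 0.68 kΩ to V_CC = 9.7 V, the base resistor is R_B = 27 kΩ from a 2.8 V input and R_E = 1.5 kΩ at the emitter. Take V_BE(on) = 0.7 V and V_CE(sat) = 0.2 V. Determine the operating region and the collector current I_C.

Assume active. Base-emitter loop: I_B = (V_BB − V_BE)/(R_B + (β+1)R_E) = (2.8 − 0.7)/(27 + 201×1.5) = 0.00639 mA.
I_C = β·I_B = 200×0.00639 = 1.28 mA.
V_CE = V_CC − I_C·R_C − I_E·R_E = 9.7 − 1.28×0.68 − 1.28×1.5 = 6.9 V > V_CE(sat), so the active-region assumption holds.

active; I_C ≈ 1.3 mA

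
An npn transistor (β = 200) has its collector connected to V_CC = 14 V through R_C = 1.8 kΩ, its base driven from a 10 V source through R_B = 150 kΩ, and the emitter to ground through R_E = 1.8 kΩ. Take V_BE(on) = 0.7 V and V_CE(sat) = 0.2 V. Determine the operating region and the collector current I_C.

Assume active. Base-emitter loop: I_B = (V_BB − V_BE)/(R_B + (β+1)R_E) = (10 − 0.7)/(150 + 201×1.8) = 0.0182 mA.
I_C = β·I_B = 200×0.0182 = 3.63 mA.
V_CE = V_CC − I_C·R_C − I_E·R_E = 14 − 3.63×1.8 − 3.65×1.8 = 0.884 V > V_CE(sat), so the active-region assumption holds.

active; I_C ≈ 3.6 mA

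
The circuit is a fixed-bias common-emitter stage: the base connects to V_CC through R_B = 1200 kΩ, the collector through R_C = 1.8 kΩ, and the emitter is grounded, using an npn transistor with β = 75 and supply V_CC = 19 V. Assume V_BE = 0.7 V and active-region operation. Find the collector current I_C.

Base loop: V_CC = I_B·R_B + V_BE, so I_B = (19 − 0.7)/1200 kΩ = 0.0153 mA.
In the active region I_C = β·I_B = 75 × 0.0153 = 1.14 mA.
Collector loop: V_CE = V_CC − I_C·R_C = 19 − 1.14×1.8 = 16.9 V.
Since V_CE = 16.9 V > V_CE(sat) ≈ 0.2 V, the transistor is in the active region as assumed.

I_C ≈ 1.1 mA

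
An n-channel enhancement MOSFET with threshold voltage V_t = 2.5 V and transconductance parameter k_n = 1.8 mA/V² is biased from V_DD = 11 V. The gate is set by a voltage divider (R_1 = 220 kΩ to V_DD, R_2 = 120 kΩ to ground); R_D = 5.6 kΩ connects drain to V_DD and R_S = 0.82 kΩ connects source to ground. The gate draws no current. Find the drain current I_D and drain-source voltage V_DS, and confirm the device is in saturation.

V_G = V_DD·R_2/(R_1+R_2) = 11×120/340 = 3.88 V.
Assume saturation: I_D = (k_n/2)(V_GS − V_t)² with V_GS = V_G − I_D·R_S = 3.88 − 0.82·I_D.
Substituting gives 0.605·I_D² − 3.04·I_D + 1.72 = 0, with roots I_D = 0.65 or 4.37 mA.
The root I_D = 4.37 mA gives V_GS = 0.295 V ≤ V_t, so take I_D = 0.65 mA.
Then V_GS = 3.35 V and V_DS = V_DD − I_D(R_D+R_S) = 11 − 0.65×6.42 = 6.83 V.
Saturation requires V_DS ≥ V_GS − V_t = 0.85 V; 6.83 ≥ 0.85 ✓.

I_D ≈ 0.65 mA, V_DS ≈ 6.8 V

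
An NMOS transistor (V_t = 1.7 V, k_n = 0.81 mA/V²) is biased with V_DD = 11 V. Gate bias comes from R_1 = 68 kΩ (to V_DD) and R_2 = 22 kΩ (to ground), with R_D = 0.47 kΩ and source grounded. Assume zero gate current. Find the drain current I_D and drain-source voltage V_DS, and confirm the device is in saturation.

I_D ≈ 0.4 mA, V_DS ≈ 11 V

V_G = V_DD·R_2/(R_1+R_2) = 11×22/90 = 2.69 V. With the source grounded, V_GS = V_G = 2.69 V.
Assume saturation: I_D = (k_n/2)(V_GS − V_t)² = (0.81/2)×(2.69 − 1.7)² = 0.405×0.989² = 0.396 mA.
V_DS = V_DD − I_D·R_D = 11 − 0.396×0.47 = 10.8 V.
Saturation requires V_DS ≥ V_GS − V_t = 0.989 V; 10.8 ≥ 0.989 ✓.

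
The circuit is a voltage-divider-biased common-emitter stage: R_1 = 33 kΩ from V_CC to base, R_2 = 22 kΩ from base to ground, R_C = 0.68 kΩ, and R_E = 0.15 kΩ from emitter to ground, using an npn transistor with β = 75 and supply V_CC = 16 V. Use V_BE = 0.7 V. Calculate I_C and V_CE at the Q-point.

Thevenize the base divider: V_Th = V_CC·R_2/(R_1+R_2) = 16×22/55 = 6.4 V, R_Th = R_1‖R_2 = 13.2 kΩ.
Base-emitter loop: V_Th = I_B·R_Th + V_BE + (β+1)I_B·R_E, so I_B = (6.4 − 0.7) / (13.2 + 76×0.15) = 0.232 mA.
I_C = β·I_B = 75×0.232 = 17.4 mA, and I_E = (β+1)I_B = 17.6 mA.
V_CE = V_CC − I_C·R_C − I_E·R_E = 16 − 17.4×0.68 − 17.6×0.15 = 1.54 V.
V_CE = 1.54 V > 0.2 V confirms active-region operation.

I_C ≈ 17 mA, V_CE ≈ 1.5 V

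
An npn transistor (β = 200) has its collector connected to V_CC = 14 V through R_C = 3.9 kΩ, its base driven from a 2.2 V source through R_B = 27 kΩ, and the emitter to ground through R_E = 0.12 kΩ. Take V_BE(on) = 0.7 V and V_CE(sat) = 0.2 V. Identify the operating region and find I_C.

saturation; I_C ≈ 3.4 mA

Assume active: I_B = (2.2 − 0.7)/(27 + 201×0.12) = 0.0293 mA, I_C = β·I_B = 5.87 mA.
Then V_CE = 14 − 5.87×3.9 − 5.9×0.12 = -9.6 V < 0.2 V — the active assumption fails.
Re-solve with V_CE = 0.2 V. KCL at the emitter: V_E/R_E = (V_BB−0.7−V_E)/R_B + (V_CC−0.2−V_E)/R_C, giving V_E = 0.417 V.
I_C = (V_CC − 0.2 − V_E)/R_C = (13.8 − 0.417)/3.9 = 3.43 mA.
Check: I_B = (1.5 − 0.417)/27 = 0.0401 mA, and β·I_B = 8.03 mA > I_C, confirming saturation.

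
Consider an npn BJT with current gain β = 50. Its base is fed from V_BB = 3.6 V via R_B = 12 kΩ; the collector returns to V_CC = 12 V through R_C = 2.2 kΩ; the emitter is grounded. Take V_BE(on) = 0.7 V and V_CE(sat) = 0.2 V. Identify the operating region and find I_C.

Assume active: I_B = (3.6 − 0.7)/12 = 0.242 mA, giving I_C = β·I_B = 12.1 mA.
But then V_CE = 12 − 12.1×2.2 = -14.6 V < V_CE(sat) = 0.2 V — impossible in the active region.
So the transistor is saturated. With V_CE = 0.2 V, I_C = (V_CC − 0.2)/R_C = 11.8/2.2 = 5.36 mA.
Check: β·I_B = 12.1 mA > I_C = 5.36 mA, confirming saturation.

saturation; I_C ≈ 5.4 mA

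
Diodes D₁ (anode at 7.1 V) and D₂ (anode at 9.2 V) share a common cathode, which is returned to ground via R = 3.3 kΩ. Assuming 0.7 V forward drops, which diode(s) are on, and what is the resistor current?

Assume both conduct. Then node N would need to be at both 7.1−0.7 = 6.4 V and 9.2−0.7 = 8.5 V, which is impossible.
Assume only D₂ conducts: V_N = 9.2 − 0.7 = 8.5 V, so I_R = 8.5/3.3 = 2.58 mA.
Check D₁: its anode-to-cathode voltage is 7.1 − 8.5 = -1.4 V < 0.7 V, so it is off. The assumption is consistent.

Only D₂ conducts; I_R ≈ 2.6 mA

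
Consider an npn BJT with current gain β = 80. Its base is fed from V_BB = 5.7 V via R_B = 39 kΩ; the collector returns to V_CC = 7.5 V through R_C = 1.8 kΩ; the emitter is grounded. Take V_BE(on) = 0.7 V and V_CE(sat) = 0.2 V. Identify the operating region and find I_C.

saturation; I_C ≈ 4.1 mA

Assume active: I_B = (5.7 − 0.7)/39 = 0.128 mA, giving I_C = β·I_B = 10.3 mA.
But then V_CE = 7.5 − 10.3×1.8 = -11 V < V_CE(sat) = 0.2 V — impossible in the active region.
So the transistor is saturated. With V_CE = 0.2 V, I_C = (V_CC − 0.2)/R_C = 7.3/1.8 = 4.06 mA.
Check: β·I_B = 10.3 mA > I_C = 4.06 mA, confirming saturation.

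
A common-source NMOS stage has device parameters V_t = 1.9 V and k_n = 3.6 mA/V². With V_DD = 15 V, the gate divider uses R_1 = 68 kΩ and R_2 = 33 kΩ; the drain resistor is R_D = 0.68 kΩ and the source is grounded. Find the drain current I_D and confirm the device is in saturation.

I_D ≈ 16 mA

V_G = V_DD·R_2/(R_1+R_2) = 15×33/101 = 4.9 V. With the source grounded, V_GS = V_G = 4.9 V.
Assume saturation: I_D = (k_n/2)(V_GS − V_t)² = (3.6/2)×(4.9 − 1.9)² = 1.8×3² = 16.2 mA.
V_DS = V_DD − I_D·R_D = 15 − 16.2×0.68 = 3.98 V.
Saturation requires V_DS ≥ V_GS − V_t = 3 V; 3.98 ≥ 3 ✓.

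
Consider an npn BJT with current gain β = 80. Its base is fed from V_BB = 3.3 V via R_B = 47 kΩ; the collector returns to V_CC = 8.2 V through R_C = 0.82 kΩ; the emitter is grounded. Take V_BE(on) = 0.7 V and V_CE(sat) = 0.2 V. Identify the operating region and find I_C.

active; I_C ≈ 4.4 mA

Assume active. Base-emitter loop: I_B = (V_BB − V_BE)/R_B = (3.3 − 0.7)/47 = 0.0553 mA.
I_C = β·I_B = 80×0.0553 = 4.43 mA.
V_CE = V_CC − I_C·R_C = 8.2 − 4.43×0.82 = 4.57 V > V_CE(sat), so the active-region assumption holds.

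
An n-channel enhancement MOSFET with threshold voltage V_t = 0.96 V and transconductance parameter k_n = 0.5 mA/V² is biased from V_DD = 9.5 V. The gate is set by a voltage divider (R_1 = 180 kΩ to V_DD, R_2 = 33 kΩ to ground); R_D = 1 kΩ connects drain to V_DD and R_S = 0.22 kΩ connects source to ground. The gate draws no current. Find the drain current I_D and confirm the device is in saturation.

V_G = V_DD·R_2/(R_1+R_2) = 9.5×33/213 = 1.47 V.
Assume saturation: I_D = (k_n/2)(V_GS − V_t)² with V_GS = V_G − I_D·R_S = 1.47 − 0.22·I_D.
Substituting gives 0.0121·I_D² − 1.06·I_D + 0.0655 = 0, with roots I_D = 0.062 or 87.2 mA.
The root I_D = 87.2 mA gives V_GS = -17.7 V ≤ V_t, so take I_D = 0.062 mA.
Then V_GS = 1.46 V and V_DS = V_DD − I_D(R_D+R_S) = 9.5 − 0.062×1.22 = 9.42 V.
Saturation requires V_DS ≥ V_GS − V_t = 0.498 V; 9.42 ≥ 0.498 ✓.

I_D ≈ 0.062 mA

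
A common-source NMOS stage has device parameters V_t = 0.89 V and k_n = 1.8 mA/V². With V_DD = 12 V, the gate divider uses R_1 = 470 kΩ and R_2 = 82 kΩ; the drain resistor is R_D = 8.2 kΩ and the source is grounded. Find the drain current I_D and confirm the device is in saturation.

V_G = V_DD·R_2/(R_1+R_2) = 12×82/552 = 1.78 V. With the source grounded, V_GS = V_G = 1.78 V.
Assume saturation: I_D = (k_n/2)(V_GS − V_t)² = (1.8/2)×(1.78 − 0.89)² = 0.9×0.893² = 0.717 mA.
V_DS = V_DD − I_D·R_D = 12 − 0.717×8.2 = 6.12 V.
Saturation requires V_DS ≥ V_GS − V_t = 0.893 V; 6.12 ≥ 0.893 ✓.

I_D ≈ 0.72 mA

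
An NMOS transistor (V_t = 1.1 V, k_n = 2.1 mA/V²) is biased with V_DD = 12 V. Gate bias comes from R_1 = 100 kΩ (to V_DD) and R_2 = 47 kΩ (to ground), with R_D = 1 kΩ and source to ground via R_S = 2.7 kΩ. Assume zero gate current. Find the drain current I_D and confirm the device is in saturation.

V_G = V_DD·R_2/(R_1+R_2) = 12×47/147 = 3.84 V.
Assume saturation: I_D = (k_n/2)(V_GS − V_t)² with V_GS = V_G − I_D·R_S = 3.84 − 2.7·I_D.
Substituting gives 7.65·I_D² − 16.5·I_D + 7.86 = 0, with roots I_D = 0.709 or 1.45 mA.
The root I_D = 1.45 mA gives V_GS = -0.0746 V ≤ V_t, so take I_D = 0.709 mA.
Then V_GS = 1.92 V and V_DS = V_DD − I_D(R_D+R_S) = 12 − 0.709×3.7 = 9.38 V.
Saturation requires V_DS ≥ V_GS − V_t = 0.822 V; 9.38 ≥ 0.822 ✓.

I_D ≈ 0.71 mA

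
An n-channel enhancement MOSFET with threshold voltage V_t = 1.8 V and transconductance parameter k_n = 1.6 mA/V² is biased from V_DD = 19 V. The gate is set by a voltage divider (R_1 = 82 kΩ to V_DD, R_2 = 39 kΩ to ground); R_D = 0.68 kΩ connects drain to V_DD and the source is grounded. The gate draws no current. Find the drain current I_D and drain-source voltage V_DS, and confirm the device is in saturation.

V_G = V_DD·R_2/(R_1+R_2) = 19×39/121 = 6.12 V. With the source grounded, V_GS = V_G = 6.12 V.
Assume saturation: I_D = (k_n/2)(V_GS − V_t)² = (1.6/2)×(6.12 − 1.8)² = 0.8×4.32² = 15 mA.
V_DS = V_DD − I_D·R_D = 19 − 15×0.68 = 8.83 V.
Saturation requires V_DS ≥ V_GS − V_t = 4.32 V; 8.83 ≥ 4.32 ✓.

I_D ≈ 15 mA, V_DS ≈ 8.8 V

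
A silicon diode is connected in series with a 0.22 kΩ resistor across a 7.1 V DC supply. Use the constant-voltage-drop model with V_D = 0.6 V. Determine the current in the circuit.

KVL around the loop: 7.1 = V_D + I·R = 0.6 + I × 0.22 kΩ.
So I = (7.1 − 0.6) / 0.22 kΩ = 6.5 / 0.22 = 29.5 mA.

I ≈ 30 mA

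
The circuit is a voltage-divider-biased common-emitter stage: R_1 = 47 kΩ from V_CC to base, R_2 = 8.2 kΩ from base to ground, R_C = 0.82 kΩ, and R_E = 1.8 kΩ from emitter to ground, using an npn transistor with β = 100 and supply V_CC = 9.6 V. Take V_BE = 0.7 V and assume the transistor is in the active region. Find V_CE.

Thevenize the base divider: V_Th = V_CC·R_2/(R_1+R_2) = 9.6×8.2/55.2 = 1.43 V, R_Th = R_1‖R_2 = 6.98 kΩ.
Base-emitter loop: V_Th = I_B·R_Th + V_BE + (β+1)I_B·R_E, so I_B = (1.43 − 0.7) / (6.98 + 101×1.8) = 0.00385 mA.
I_C = β·I_B = 100×0.00385 = 0.385 mA, and I_E = (β+1)I_B = 0.388 mA.
V_CE = V_CC − I_C·R_C − I_E·R_E = 9.6 − 0.385×0.82 − 0.388×1.8 = 8.59 V.
V_CE = 8.59 V > 0.2 V confirms active-region operation.

V_CE ≈ 8.6 V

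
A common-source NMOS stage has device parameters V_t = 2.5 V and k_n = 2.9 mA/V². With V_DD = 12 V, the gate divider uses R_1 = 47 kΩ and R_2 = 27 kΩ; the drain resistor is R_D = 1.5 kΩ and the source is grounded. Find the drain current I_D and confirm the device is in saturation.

V_G = V_DD·R_2/(R_1+R_2) = 12×27/74 = 4.38 V. With the source grounded, V_GS = V_G = 4.38 V.
Assume saturation: I_D = (k_n/2)(V_GS − V_t)² = (2.9/2)×(4.38 − 2.5)² = 1.45×1.88² = 5.12 mA.
V_DS = V_DD − I_D·R_D = 12 − 5.12×1.5 = 4.33 V.
Saturation requires V_DS ≥ V_GS − V_t = 1.88 V; 4.33 ≥ 1.88 ✓.

I_D ≈ 5.1 mA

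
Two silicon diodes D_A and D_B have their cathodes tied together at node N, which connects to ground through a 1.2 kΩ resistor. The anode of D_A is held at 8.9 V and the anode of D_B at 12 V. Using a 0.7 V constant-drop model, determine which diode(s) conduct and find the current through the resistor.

Only D_B conducts; I_R ≈ 9.4 mA

Assume both conduct. Then node N would need to be at both 8.9−0.7 = 8.2 V and 12−0.7 = 11.3 V, which is impossible.
Assume only D_B conducts: V_N = 12 − 0.7 = 11.3 V, so I_R = 11.3/1.2 = 9.42 mA.
Check D_A: its anode-to-cathode voltage is 8.9 − 11.3 = -2.4 V < 0.7 V, so it is off. The assumption is consistent.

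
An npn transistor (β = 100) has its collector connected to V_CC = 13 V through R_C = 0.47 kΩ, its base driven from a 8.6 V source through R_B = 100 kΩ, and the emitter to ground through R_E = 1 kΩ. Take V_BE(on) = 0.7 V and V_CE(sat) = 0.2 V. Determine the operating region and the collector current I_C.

Assume active. Base-emitter loop: I_B = (V_BB − V_BE)/(R_B + (β+1)R_E) = (8.6 − 0.7)/(100 + 101×1) = 0.0393 mA.
I_C = β·I_B = 100×0.0393 = 3.93 mA.
V_CE = V_CC − I_C·R_C − I_E·R_E = 13 − 3.93×0.47 − 3.97×1 = 7.18 V > V_CE(sat), so the active-region assumption holds.

active; I_C ≈ 3.9 mA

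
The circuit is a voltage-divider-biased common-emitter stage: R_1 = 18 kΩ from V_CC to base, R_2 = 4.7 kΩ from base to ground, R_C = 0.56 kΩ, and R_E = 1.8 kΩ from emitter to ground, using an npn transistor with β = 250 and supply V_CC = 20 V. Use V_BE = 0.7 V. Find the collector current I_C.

I_C ≈ 1.9 mA

Thevenize the base divider: V_Th = V_CC·R_2/(R_1+R_2) = 20×4.7/22.7 = 4.14 V, R_Th = R_1‖R_2 = 3.73 kΩ.
Base-emitter loop: V_Th = I_B·R_Th + V_BE + (β+1)I_B·R_E, so I_B = (4.14 − 0.7) / (3.73 + 251×1.8) = 0.00755 mA.
I_C = β·I_B = 250×0.00755 = 1.89 mA, and I_E = (β+1)I_B = 1.9 mA.
V_CE = V_CC − I_C·R_C − I_E·R_E = 20 − 1.89×0.56 − 1.9×1.8 = 15.5 V.
V_CE = 15.5 V > 0.2 V confirms active-region operation.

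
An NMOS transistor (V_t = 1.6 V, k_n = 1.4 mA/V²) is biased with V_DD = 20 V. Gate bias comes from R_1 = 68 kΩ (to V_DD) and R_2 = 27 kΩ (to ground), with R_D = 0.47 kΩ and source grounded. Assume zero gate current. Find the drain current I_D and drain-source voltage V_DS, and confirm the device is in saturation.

I_D ≈ 12 mA, V_DS ≈ 15 V

V_G = V_DD·R_2/(R_1+R_2) = 20×27/95 = 5.68 V. With the source grounded, V_GS = V_G = 5.68 V.
Assume saturation: I_D = (k_n/2)(V_GS − V_t)² = (1.4/2)×(5.68 − 1.6)² = 0.7×4.08² = 11.7 mA.
V_DS = V_DD − I_D·R_D = 20 − 11.7×0.47 = 14.5 V.
Saturation requires V_DS ≥ V_GS − V_t = 4.08 V; 14.5 ≥ 4.08 ✓.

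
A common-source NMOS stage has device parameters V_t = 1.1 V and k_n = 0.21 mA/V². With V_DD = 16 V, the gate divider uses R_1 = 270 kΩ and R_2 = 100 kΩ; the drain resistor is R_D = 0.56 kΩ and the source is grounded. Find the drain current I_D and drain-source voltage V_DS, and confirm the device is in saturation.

V_G = V_DD·R_2/(R_1+R_2) = 16×100/370 = 4.32 V. With the source grounded, V_GS = V_G = 4.32 V.
Assume saturation: I_D = (k_n/2)(V_GS − V_t)² = (0.21/2)×(4.32 − 1.1)² = 0.105×3.22² = 1.09 mA.
V_DS = V_DD − I_D·R_D = 16 − 1.09×0.56 = 15.4 V.
Saturation requires V_DS ≥ V_GS − V_t = 3.22 V; 15.4 ≥ 3.22 ✓.

I_D ≈ 1.1 mA, V_DS ≈ 15 V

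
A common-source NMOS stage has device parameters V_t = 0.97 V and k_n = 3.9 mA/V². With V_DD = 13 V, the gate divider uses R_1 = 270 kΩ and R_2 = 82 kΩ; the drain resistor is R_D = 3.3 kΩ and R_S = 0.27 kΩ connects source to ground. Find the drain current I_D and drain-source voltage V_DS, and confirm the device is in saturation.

I_D ≈ 3 mA, V_DS ≈ 2.2 V

V_G = V_DD·R_2/(R_1+R_2) = 13×82/352 = 3.03 V.
Assume saturation: I_D = (k_n/2)(V_GS − V_t)² with V_GS = V_G − I_D·R_S = 3.03 − 0.27·I_D.
Substituting gives 0.142·I_D² − 3.17·I_D + 8.26 = 0, with roots I_D = 3.02 or 19.3 mA.
The root I_D = 19.3 mA gives V_GS = -2.17 V ≤ V_t, so take I_D = 3.02 mA.
Then V_GS = 2.21 V and V_DS = V_DD − I_D(R_D+R_S) = 13 − 3.02×3.57 = 2.23 V.
Saturation requires V_DS ≥ V_GS − V_t = 1.24 V; 2.23 ≥ 1.24 ✓.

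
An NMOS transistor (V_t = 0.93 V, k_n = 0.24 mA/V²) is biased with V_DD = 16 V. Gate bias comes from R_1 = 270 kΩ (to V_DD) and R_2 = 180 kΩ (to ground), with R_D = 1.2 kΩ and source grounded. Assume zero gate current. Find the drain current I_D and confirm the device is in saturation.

V_G = V_DD·R_2/(R_1+R_2) = 16×180/450 = 6.4 V. With the source grounded, V_GS = V_G = 6.4 V.
Assume saturation: I_D = (k_n/2)(V_GS − V_t)² = (0.24/2)×(6.4 − 0.93)² = 0.12×5.47² = 3.59 mA.
V_DS = V_DD − I_D·R_D = 16 − 3.59×1.2 = 11.7 V.
Saturation requires V_DS ≥ V_GS − V_t = 5.47 V; 11.7 ≥ 5.47 ✓.

I_D ≈ 3.6 mA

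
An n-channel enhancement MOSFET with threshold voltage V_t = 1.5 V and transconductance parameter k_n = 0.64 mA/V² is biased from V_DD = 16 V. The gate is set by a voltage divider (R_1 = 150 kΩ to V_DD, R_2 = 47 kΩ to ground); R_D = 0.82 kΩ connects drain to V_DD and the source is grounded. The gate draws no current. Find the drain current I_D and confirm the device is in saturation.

I_D ≈ 1.7 mA

V_G = V_DD·R_2/(R_1+R_2) = 16×47/197 = 3.82 V. With the source grounded, V_GS = V_G = 3.82 V.
Assume saturation: I_D = (k_n/2)(V_GS − V_t)² = (0.64/2)×(3.82 − 1.5)² = 0.32×2.32² = 1.72 mA.
V_DS = V_DD − I_D·R_D = 16 − 1.72×0.82 = 14.6 V.
Saturation requires V_DS ≥ V_GS − V_t = 2.32 V; 14.6 ≥ 2.32 ✓.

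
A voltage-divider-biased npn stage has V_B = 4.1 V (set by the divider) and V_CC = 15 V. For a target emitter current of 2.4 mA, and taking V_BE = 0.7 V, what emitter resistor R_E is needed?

V_E = V_B − V_BE = 4.1 − 0.7 = 3.4 V.
R_E = V_E / I_E = 3.4 / 2.4 = 1.42 kΩ.

R_E ≈ 1.4 kΩ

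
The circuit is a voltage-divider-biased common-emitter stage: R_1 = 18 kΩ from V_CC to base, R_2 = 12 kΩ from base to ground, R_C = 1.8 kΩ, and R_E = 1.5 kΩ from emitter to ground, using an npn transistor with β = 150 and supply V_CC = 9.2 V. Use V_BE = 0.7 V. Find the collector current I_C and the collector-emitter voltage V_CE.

I_C ≈ 1.9 mA, V_CE ≈ 2.9 V

Thevenize the base divider: V_Th = V_CC·R_2/(R_1+R_2) = 9.2×12/30 = 3.68 V, R_Th = R_1‖R_2 = 7.2 kΩ.
Base-emitter loop: V_Th = I_B·R_Th + V_BE + (β+1)I_B·R_E, so I_B = (3.68 − 0.7) / (7.2 + 151×1.5) = 0.0128 mA.
I_C = β·I_B = 150×0.0128 = 1.91 mA, and I_E = (β+1)I_B = 1.93 mA.
V_CE = V_CC − I_C·R_C − I_E·R_E = 9.2 − 1.91×1.8 − 1.93×1.5 = 2.87 V.
V_CE = 2.87 V > 0.2 V confirms active-region operation.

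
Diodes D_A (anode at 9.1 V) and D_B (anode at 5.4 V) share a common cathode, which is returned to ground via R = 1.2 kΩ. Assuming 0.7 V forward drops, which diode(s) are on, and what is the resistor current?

Only D_A conducts; I_R ≈ 7 mA

Assume both conduct. Then node N would need to be at both 9.1−0.7 = 8.4 V and 5.4−0.7 = 4.7 V, which is impossible.
Assume only D_A conducts: V_N = 9.1 − 0.7 = 8.4 V, so I_R = 8.4/1.2 = 7 mA.
Check D_B: its anode-to-cathode voltage is 5.4 − 8.4 = -3 V < 0.7 V, so it is off. The assumption is consistent.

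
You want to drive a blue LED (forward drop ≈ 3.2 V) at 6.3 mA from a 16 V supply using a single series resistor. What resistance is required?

R ≈ 2 kΩ

The resistor drops V_S − V_D = 16 − 3.2 = 12.8 V at 6.3 mA.
R = 12.8 V / 6.3 mA = 2.03 kΩ.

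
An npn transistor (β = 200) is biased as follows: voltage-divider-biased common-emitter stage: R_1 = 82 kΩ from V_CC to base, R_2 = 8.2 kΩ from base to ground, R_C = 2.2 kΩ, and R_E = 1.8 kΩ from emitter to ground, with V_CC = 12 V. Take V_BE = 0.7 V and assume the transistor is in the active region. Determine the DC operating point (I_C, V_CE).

I_C ≈ 0.21 mA, V_CE ≈ 11 V

Thevenize the base divider: V_Th = V_CC·R_2/(R_1+R_2) = 12×8.2/90.2 = 1.09 V, R_Th = R_1‖R_2 = 7.45 kΩ.
Base-emitter loop: V_Th = I_B·R_Th + V_BE + (β+1)I_B·R_E, so I_B = (1.09 − 0.7) / (7.45 + 201×1.8) = 0.00106 mA.
I_C = β·I_B = 200×0.00106 = 0.212 mA, and I_E = (β+1)I_B = 0.213 mA.
V_CE = V_CC − I_C·R_C − I_E·R_E = 12 − 0.212×2.2 − 0.213×1.8 = 11.2 V.
V_CE = 11.2 V > 0.2 V confirms active-region operation.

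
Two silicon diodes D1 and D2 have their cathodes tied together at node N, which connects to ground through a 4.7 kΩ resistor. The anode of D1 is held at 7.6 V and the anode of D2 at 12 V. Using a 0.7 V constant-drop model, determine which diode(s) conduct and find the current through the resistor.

Assume both conduct. Then node N would need to be at both 7.6−0.7 = 6.9 V and 12−0.7 = 11.3 V, which is impossible.
Assume only D2 conducts: V_N = 12 − 0.7 = 11.3 V, so I_R = 11.3/4.7 = 2.4 mA.
Check D1: its anode-to-cathode voltage is 7.6 − 11.3 = -3.7 V < 0.7 V, so it is off. The assumption is consistent.

Only D2 conducts; I_R ≈ 2.4 mA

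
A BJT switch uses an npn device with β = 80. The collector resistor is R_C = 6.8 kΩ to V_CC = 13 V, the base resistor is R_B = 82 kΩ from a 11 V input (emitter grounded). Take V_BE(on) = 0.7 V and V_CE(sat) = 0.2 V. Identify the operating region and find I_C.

saturation; I_C ≈ 1.9 mA

Assume active: I_B = (11 − 0.7)/82 = 0.126 mA, giving I_C = β·I_B = 10 mA.
But then V_CE = 13 − 10×6.8 = -55.3 V < V_CE(sat) = 0.2 V — impossible in the active region.
So the transistor is saturated. With V_CE = 0.2 V, I_C = (V_CC − 0.2)/R_C = 12.8/6.8 = 1.88 mA.
Check: β·I_B = 10 mA > I_C = 1.88 mA, confirming saturation.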